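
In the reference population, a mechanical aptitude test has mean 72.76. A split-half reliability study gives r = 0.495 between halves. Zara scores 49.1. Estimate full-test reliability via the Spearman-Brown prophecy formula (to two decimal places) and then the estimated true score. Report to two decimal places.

57.14

Spearman-Brown: ρ = 2r/(1 + r) = 2(0.495)/(1 + 0.495) = 0.9900/1.495 = 0.6622 → 0.66
T̂ = ρX + (1 − ρ)μ
  = 0.66 × 49.1 + 0.34 × 72.76
  = 32.406 + 24.7384
  = 57.144
  ≈ 57.14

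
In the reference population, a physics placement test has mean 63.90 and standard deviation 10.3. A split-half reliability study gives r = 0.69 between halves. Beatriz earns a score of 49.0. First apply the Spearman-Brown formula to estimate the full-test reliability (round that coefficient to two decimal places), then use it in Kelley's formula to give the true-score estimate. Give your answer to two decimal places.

51.68

Spearman-Brown: ρ = 2r/(1 + r) = 2(0.69)/(1 + 0.69) = 1.380/1.69 = 0.8166 → 0.82
Kelley's formula gives T̂ = 0.82·49.0 + 0.18·63.90 = 40.180 + 11.5020 = 51.682.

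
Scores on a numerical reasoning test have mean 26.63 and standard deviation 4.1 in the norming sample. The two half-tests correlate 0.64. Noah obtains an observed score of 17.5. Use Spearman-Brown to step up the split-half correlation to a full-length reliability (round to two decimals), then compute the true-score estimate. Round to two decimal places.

Spearman-Brown: ρ = 2r/(1 + r) = 2(0.64)/(1 + 0.64) = 1.280/1.64 = 0.7805 → 0.78
T̂ = 0.78(17.5) + 0.22(26.63) = 13.650 + 5.8586 = 19.509 → 19.51

19.51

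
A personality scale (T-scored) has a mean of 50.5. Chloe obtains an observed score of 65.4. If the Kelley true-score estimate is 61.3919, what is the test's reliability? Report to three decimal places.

0.731

T̂ = ρX + (1 − ρ)μ  ⇒  T̂ − μ = ρ(X − μ)
ρ = (T̂ − μ)/(X − μ) = (61.3919 − 50.5) / (65.4 − 50.5) = 10.8919 / 14.9 = 0.73100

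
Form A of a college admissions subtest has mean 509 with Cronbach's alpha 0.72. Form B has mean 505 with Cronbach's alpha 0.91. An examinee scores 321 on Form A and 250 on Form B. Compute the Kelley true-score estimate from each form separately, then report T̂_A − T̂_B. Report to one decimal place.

T̂_A = 0.72(321) + 0.28(509) = 373.640
T̂_B = 0.91(250) + 0.09(505) = 272.950
T̂_A − T̂_B = 100.690

100.7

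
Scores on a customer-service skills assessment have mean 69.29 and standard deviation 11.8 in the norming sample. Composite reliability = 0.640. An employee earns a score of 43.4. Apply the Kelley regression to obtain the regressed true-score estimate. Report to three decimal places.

T̂ = 0.640(43.4) + 0.360(69.29) = 27.7760 + 24.94440 = 52.7204 → 52.720

52.720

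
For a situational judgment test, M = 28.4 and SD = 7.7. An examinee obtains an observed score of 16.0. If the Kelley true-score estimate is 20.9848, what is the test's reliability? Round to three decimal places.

0.598

T̂ = ρX + (1 − ρ)μ  ⇒  T̂ − μ = ρ(X − μ)
ρ = (T̂ − μ)/(X − μ) = (20.9848 − 28.4) / (16.0 − 28.4) = -7.4152 / -12.4 = 0.59800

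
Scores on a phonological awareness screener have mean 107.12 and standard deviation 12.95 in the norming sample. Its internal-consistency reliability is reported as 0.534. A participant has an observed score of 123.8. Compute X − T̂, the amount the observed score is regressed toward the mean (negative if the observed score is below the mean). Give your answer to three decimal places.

T̂ = ρX + (1 − ρ)μ
  = 0.534 × 123.8 + 0.466 × 107.12
  = 66.1092 + 49.91792
  = 116.02712
  ≈ 116.0271
X − T̂ = 123.8 − 116.0271 = 7.7729 → 7.773

7.773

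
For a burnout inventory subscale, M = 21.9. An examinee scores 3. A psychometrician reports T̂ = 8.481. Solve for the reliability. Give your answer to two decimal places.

0.71

T̂ = ρX + (1 − ρ)μ  ⇒  T̂ − μ = ρ(X − μ)
ρ = (T̂ − μ)/(X − μ) = (8.481 − 21.9) / (3 − 21.9) = -13.419 / -18.9 = 0.7100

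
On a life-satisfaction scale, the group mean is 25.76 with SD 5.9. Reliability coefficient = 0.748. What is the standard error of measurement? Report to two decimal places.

2.96

SEM = SD · √(1 − ρ) = 5.9 × √0.252 = 5.9 × 0.5020 = 2.962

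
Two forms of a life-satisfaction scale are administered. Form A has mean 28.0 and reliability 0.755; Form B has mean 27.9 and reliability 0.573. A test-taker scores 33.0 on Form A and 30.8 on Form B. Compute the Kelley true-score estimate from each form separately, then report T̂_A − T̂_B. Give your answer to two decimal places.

2.21

T̂_A = 0.755(33.0) + 0.245(28.0) = 31.7750
T̂_B = 0.573(30.8) + 0.427(27.9) = 29.5617
T̂_A − T̂_B = 2.2133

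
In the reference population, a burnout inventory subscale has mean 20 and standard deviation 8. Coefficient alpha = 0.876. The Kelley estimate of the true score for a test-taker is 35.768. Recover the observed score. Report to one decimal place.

38.0

T̂ = ρX + (1 − ρ)μ  ⇒  X = (T̂ − (1 − ρ)μ) / ρ
X = (35.768 − 0.124 × 20) / 0.876 = (35.768 − 2.480) / 0.876 = 33.288 / 0.876 = 38.000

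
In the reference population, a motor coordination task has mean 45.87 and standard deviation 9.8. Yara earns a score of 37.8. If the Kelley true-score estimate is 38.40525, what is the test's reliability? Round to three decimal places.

0.925

T̂ = ρX + (1 − ρ)μ  ⇒  T̂ − μ = ρ(X − μ)
ρ = (T̂ − μ)/(X − μ) = (38.40525 − 45.87) / (37.8 − 45.87) = -7.46475 / -8.07 = 0.92500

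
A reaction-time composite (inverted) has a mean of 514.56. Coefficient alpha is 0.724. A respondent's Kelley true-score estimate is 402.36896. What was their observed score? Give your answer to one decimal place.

359.6

T̂ = ρX + (1 − ρ)μ  ⇒  X = (T̂ − (1 − ρ)μ) / ρ
X = (402.36896 − 0.276 × 514.56) / 0.724 = (402.36896 − 142.01856) / 0.724 = 260.35040 / 0.724 = 359.600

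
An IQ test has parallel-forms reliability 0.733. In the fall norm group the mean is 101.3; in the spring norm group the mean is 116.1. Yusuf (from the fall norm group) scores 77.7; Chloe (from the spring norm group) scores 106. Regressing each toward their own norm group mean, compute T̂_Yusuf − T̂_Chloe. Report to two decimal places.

T̂_Yusuf = 0.733(77.7) + 0.267(101.3) = 84.0012
T̂_Chloe = 0.733(106) + 0.267(116.1) = 108.6967
Difference = 84.0012 − 108.6967 = -24.6955

-24.70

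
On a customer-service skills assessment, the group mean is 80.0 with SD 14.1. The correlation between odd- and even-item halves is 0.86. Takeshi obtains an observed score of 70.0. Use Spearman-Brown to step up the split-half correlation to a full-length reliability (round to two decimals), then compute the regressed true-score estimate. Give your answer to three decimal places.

70.800

Spearman-Brown: ρ = 2r/(1 + r) = 2(0.86)/(1 + 0.86) = 1.720/1.86 = 0.9247 → 0.92
Weight the observed score by reliability and the mean by (1 − reliability): T̂ = 0.92·70.0 + 0.08·80.0 = 64.400 + 6.400 = 70.8000.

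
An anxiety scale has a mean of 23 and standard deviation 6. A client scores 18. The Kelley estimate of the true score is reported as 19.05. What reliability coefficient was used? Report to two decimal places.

T̂ = ρX + (1 − ρ)μ  ⇒  T̂ − μ = ρ(X − μ)
ρ = (T̂ − μ)/(X − μ) = (19.05 − 23) / (18 − 23) = -3.95 / -5.0 = 0.7900

0.79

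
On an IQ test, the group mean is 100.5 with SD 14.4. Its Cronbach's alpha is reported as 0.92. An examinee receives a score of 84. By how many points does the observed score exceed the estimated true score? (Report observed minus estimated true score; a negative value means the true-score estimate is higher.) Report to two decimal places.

-1.32

T̂ = 0.92(84) + 0.08(100.5) = 77.28 + 8.040 = 85.3200 → 85.320
X − T̂ = 84 − 85.320 = -1.320 → -1.32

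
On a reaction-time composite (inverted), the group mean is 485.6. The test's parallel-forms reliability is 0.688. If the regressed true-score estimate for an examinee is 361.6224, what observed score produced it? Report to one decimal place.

T̂ = ρX + (1 − ρ)μ  ⇒  X = (T̂ − (1 − ρ)μ) / ρ
X = (361.6224 − 0.312 × 485.6) / 0.688 = (361.6224 − 151.5072) / 0.688 = 210.1152 / 0.688 = 305.400

305.4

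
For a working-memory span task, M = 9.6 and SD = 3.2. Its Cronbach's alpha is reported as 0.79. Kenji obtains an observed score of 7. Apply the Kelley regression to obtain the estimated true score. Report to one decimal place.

T̂ = 0.79(7) + 0.21(9.6) = 5.53 + 2.016 = 7.55 → 7.5

7.5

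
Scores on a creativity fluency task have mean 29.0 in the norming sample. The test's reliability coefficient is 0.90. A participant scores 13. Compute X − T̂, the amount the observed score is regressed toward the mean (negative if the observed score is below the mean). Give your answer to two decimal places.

-1.60

Regress the observed score toward the mean by the unreliability: T̂ = 0.90·13 + 0.10·29.0 = 11.70 + 2.900 = 14.6000.
X − T̂ = 13 − 14.600 = -1.600 → -1.60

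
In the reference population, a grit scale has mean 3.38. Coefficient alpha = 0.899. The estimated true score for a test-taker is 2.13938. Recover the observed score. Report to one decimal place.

2.0

T̂ = ρX + (1 − ρ)μ  ⇒  X = (T̂ − (1 − ρ)μ) / ρ
X = (2.13938 − 0.101 × 3.38) / 0.899 = (2.13938 − 0.34138) / 0.899 = 1.79800 / 0.899 = 2.000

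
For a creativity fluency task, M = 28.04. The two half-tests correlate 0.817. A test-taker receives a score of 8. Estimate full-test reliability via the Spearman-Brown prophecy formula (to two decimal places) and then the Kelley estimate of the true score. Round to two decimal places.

Spearman-Brown: ρ = 2r/(1 + r) = 2(0.817)/(1 + 0.817) = 1.6340/1.817 = 0.8993 → 0.90
T̂ = 0.90(8) + 0.10(28.04) = 7.20 + 2.8040 = 10.004 → 10.00

10.00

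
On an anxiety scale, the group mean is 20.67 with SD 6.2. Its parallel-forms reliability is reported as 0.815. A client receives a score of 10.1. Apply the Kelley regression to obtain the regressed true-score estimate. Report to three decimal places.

T̂ = ρX + (1 − ρ)μ
  = 0.815 × 10.1 + 0.185 × 20.67
  = 8.2315 + 3.82395
  = 12.0554
  ≈ 12.055

12.055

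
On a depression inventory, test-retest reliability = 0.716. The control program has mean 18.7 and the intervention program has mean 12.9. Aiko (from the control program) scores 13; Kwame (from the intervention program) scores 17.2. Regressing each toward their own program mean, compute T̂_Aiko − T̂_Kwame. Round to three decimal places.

-1.360

T̂_Aiko = 0.716(13) + 0.284(18.7) = 14.61880
T̂_Kwame = 0.716(17.2) + 0.284(12.9) = 15.97880
Difference = 14.61880 − 15.97880 = -1.36000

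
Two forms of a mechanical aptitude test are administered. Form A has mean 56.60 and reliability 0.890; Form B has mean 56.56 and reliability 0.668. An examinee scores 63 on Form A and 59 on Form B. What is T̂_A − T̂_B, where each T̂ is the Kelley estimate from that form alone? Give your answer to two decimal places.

T̂_A = 0.890(63) + 0.110(56.60) = 62.2960
T̂_B = 0.668(59) + 0.332(56.56) = 58.1899
T̂_A − T̂_B = 4.1061

4.11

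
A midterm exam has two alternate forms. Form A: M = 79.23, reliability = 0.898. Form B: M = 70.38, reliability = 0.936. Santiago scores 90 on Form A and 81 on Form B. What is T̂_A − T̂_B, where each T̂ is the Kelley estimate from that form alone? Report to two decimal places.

8.58

T̂_A = 0.898(90) + 0.102(79.23) = 88.9015
T̂_B = 0.936(81) + 0.064(70.38) = 80.3203
T̂_A − T̂_B = 8.5811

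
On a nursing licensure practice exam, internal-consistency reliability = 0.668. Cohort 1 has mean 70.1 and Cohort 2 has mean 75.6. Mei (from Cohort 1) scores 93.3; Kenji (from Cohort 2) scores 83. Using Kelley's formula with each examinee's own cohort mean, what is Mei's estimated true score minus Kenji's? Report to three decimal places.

T̂_Mei = 0.668(93.3) + 0.332(70.1) = 85.59760
T̂_Kenji = 0.668(83) + 0.332(75.6) = 80.54320
Difference = 85.59760 − 80.54320 = 5.05440

5.054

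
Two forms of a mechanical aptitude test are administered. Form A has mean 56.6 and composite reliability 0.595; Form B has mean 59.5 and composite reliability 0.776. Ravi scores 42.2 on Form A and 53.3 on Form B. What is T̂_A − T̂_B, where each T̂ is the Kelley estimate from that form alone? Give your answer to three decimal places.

T̂_A = 0.595(42.2) + 0.405(56.6) = 48.03200
T̂_B = 0.776(53.3) + 0.224(59.5) = 54.68880
T̂_A − T̂_B = -6.65680

-6.657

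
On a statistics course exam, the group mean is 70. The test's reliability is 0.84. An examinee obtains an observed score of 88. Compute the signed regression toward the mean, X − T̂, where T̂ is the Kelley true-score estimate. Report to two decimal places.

Regress the observed score toward the mean by the unreliability: T̂ = 0.84·88 + 0.16·70 = 73.92 + 11.20 = 85.1200.
X − T̂ = 88 − 85.120 = 2.880 → 2.88

2.88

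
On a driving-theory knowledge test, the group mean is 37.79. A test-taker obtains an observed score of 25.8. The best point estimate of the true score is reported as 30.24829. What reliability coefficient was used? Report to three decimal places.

0.629

T̂ = ρX + (1 − ρ)μ  ⇒  T̂ − μ = ρ(X − μ)
ρ = (T̂ − μ)/(X − μ) = (30.24829 − 37.79) / (25.8 − 37.79) = -7.54171 / -11.99 = 0.62900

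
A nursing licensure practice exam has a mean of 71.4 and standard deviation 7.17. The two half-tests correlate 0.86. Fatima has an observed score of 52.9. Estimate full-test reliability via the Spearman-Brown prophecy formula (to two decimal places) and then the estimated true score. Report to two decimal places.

54.38

Spearman-Brown: ρ = 2r/(1 + r) = 2(0.86)/(1 + 0.86) = 1.720/1.86 = 0.9247 → 0.92
Regress the observed score toward the mean by the unreliability: T̂ = 0.92·52.9 + 0.08·71.4 = 48.668 + 5.712 = 54.380.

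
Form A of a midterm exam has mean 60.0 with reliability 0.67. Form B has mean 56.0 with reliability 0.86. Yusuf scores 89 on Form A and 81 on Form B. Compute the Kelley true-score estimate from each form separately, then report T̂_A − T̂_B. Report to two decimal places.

1.93

T̂_A = 0.67(89) + 0.33(60.0) = 79.4300
T̂_B = 0.86(81) + 0.14(56.0) = 77.5000
T̂_A − T̂_B = 1.9300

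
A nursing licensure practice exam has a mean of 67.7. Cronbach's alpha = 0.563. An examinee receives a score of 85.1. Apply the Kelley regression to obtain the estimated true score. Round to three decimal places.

Regress the observed score toward the mean by the unreliability: T̂ = 0.563·85.1 + 0.437·67.7 = 47.9113 + 29.5849 = 77.4962.

77.496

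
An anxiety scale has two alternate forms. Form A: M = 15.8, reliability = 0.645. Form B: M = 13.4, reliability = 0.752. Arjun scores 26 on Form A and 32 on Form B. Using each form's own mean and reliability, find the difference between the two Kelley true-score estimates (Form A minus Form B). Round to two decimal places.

T̂_A = 0.645(26) + 0.355(15.8) = 22.3790
T̂_B = 0.752(32) + 0.248(13.4) = 27.3872
T̂_A − T̂_B = -5.0082

-5.01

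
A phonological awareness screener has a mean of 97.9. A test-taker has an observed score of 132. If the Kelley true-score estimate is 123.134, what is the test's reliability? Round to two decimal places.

0.74

T̂ = ρX + (1 − ρ)μ  ⇒  T̂ − μ = ρ(X − μ)
ρ = (T̂ − μ)/(X − μ) = (123.134 − 97.9) / (132 − 97.9) = 25.234 / 34.1 = 0.7400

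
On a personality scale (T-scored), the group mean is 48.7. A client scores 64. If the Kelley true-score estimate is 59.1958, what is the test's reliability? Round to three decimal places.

0.686

T̂ = ρX + (1 − ρ)μ  ⇒  T̂ − μ = ρ(X − μ)
ρ = (T̂ − μ)/(X − μ) = (59.1958 − 48.7) / (64 − 48.7) = 10.4958 / 15.3 = 0.68600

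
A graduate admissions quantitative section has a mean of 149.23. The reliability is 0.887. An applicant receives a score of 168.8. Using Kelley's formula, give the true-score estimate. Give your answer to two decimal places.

Regress the observed score toward the mean by the unreliability: T̂ = 0.887·168.8 + 0.113·149.23 = 149.7256 + 16.86299 = 166.589.

166.59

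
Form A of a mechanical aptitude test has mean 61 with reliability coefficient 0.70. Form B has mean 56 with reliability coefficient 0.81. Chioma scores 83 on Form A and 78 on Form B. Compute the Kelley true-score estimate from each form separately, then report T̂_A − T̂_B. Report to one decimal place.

T̂_A = 0.70(83) + 0.30(61) = 76.400
T̂_B = 0.81(78) + 0.19(56) = 73.820
T̂_A − T̂_B = 2.580

2.6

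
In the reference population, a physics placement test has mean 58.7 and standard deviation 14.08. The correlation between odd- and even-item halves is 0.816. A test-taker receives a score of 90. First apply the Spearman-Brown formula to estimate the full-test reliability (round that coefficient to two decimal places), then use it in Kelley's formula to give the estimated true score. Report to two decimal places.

Spearman-Brown: ρ = 2r/(1 + r) = 2(0.816)/(1 + 0.816) = 1.6320/1.816 = 0.8987 → 0.90
T̂ = ρX + (1 − ρ)μ
  = 0.90 × 90 + 0.10 × 58.7
  = 81.00 + 5.870
  = 86.870
  ≈ 86.87

86.87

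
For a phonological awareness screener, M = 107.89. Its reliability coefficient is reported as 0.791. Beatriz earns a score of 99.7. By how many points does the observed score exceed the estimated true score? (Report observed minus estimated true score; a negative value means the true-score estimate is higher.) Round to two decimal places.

Kelley's formula gives T̂ = 0.791·99.7 + 0.209·107.89 = 78.8627 + 22.54901 = 101.4117.
X − T̂ = 99.7 − 101.412 = -1.712 → -1.71

-1.71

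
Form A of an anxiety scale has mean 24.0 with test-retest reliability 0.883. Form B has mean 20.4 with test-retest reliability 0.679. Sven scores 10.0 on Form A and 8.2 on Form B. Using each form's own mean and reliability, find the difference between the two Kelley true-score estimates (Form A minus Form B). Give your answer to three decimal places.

T̂_A = 0.883(10.0) + 0.117(24.0) = 11.63800
T̂_B = 0.679(8.2) + 0.321(20.4) = 12.11620
T̂_A − T̂_B = -0.47820

-0.478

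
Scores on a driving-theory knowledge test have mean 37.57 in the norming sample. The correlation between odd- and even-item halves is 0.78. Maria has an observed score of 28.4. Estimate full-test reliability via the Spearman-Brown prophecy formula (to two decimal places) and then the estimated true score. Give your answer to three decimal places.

Spearman-Brown: ρ = 2r/(1 + r) = 2(0.78)/(1 + 0.78) = 1.560/1.78 = 0.8764 → 0.88
Kelley's formula gives T̂ = 0.88·28.4 + 0.12·37.57 = 24.992 + 4.5084 = 29.5004.

29.500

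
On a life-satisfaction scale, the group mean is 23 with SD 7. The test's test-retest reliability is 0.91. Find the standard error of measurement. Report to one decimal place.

2.1

SEM = SD · √(1 − ρ) = 7 × √0.09 = 7 × 0.3000 = 2.100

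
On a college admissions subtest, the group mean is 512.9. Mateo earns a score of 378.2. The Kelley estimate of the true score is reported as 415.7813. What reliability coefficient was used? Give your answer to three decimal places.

0.721

T̂ = ρX + (1 − ρ)μ  ⇒  T̂ − μ = ρ(X − μ)
ρ = (T̂ − μ)/(X − μ) = (415.7813 − 512.9) / (378.2 − 512.9) = -97.1187 / -134.7 = 0.72100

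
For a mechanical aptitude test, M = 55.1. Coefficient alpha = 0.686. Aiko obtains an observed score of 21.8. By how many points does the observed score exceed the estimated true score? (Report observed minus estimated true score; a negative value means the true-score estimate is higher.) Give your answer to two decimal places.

-10.46

Kelley's formula gives T̂ = 0.686·21.8 + 0.314·55.1 = 14.9548 + 17.3014 = 32.2562.
X − T̂ = 21.8 − 32.256 = -10.456 → -10.46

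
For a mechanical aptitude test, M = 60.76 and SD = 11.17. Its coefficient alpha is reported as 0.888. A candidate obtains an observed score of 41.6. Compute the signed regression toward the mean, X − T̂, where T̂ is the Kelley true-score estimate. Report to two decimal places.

T̂ = 0.888(41.6) + 0.112(60.76) = 36.9408 + 6.80512 = 43.7459 → 43.746
X − T̂ = 41.6 − 43.746 = -2.146 → -2.15

-2.15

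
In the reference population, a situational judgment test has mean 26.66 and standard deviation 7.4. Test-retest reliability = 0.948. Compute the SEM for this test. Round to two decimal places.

SEM = SD · √(1 − ρ) = 7.4 × √0.052 = 7.4 × 0.2280 = 1.687

1.69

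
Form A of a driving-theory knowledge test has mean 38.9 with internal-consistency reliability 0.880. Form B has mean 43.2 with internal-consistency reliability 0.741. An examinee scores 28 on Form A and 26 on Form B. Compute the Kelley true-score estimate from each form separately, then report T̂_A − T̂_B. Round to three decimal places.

T̂_A = 0.880(28) + 0.120(38.9) = 29.30800
T̂_B = 0.741(26) + 0.259(43.2) = 30.45480
T̂_A − T̂_B = -1.14680

-1.147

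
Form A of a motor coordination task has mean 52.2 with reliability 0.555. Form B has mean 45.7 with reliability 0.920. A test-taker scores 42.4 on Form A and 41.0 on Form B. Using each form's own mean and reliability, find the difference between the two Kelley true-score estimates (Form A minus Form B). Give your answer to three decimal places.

5.385

T̂_A = 0.555(42.4) + 0.445(52.2) = 46.76100
T̂_B = 0.920(41.0) + 0.080(45.7) = 41.37600
T̂_A − T̂_B = 5.38500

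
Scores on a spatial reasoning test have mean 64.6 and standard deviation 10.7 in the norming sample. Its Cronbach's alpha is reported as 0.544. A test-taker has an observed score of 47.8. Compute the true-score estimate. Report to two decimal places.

T̂ = ρX + (1 − ρ)μ
  = 0.544 × 47.8 + 0.456 × 64.6
  = 26.0032 + 29.4576
  = 55.461
  ≈ 55.46

55.46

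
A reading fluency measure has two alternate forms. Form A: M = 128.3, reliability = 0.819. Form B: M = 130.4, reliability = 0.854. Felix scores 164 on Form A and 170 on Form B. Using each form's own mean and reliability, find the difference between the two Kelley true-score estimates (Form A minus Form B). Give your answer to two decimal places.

-6.68

T̂_A = 0.819(164) + 0.181(128.3) = 157.5383
T̂_B = 0.854(170) + 0.146(130.4) = 164.2184
T̂_A − T̂_B = -6.6801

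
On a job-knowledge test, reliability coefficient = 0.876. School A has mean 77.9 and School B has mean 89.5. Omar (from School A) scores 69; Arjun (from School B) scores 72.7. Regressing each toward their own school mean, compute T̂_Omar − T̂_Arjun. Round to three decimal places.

T̂_Omar = 0.876(69) + 0.124(77.9) = 70.10360
T̂_Arjun = 0.876(72.7) + 0.124(89.5) = 74.78320
Difference = 70.10360 − 74.78320 = -4.67960

-4.680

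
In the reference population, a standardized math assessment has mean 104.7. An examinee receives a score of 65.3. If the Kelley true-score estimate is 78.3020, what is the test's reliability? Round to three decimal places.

T̂ = ρX + (1 − ρ)μ  ⇒  T̂ − μ = ρ(X − μ)
ρ = (T̂ − μ)/(X − μ) = (78.3020 − 104.7) / (65.3 − 104.7) = -26.3980 / -39.4 = 0.67000

0.670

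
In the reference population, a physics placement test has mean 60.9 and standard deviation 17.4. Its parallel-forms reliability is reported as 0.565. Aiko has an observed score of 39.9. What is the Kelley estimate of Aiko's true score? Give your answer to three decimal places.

49.035

T̂ = 0.565(39.9) + 0.435(60.9) = 22.5435 + 26.4915 = 49.0350 → 49.035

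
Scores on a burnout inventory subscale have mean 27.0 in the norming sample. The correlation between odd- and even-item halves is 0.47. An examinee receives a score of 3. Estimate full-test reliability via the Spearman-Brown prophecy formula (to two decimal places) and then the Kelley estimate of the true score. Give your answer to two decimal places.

Spearman-Brown: ρ = 2r/(1 + r) = 2(0.47)/(1 + 0.47) = 0.940/1.47 = 0.6395 → 0.64
Regress the observed score toward the mean by the unreliability: T̂ = 0.64·3 + 0.36·27.0 = 1.92 + 9.720 = 11.640.

11.64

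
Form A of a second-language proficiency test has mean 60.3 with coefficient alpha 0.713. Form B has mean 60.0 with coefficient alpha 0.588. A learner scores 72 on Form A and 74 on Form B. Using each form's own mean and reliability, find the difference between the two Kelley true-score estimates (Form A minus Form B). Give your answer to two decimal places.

0.41

T̂_A = 0.713(72) + 0.287(60.3) = 68.6421
T̂_B = 0.588(74) + 0.412(60.0) = 68.2320
T̂_A − T̂_B = 0.4101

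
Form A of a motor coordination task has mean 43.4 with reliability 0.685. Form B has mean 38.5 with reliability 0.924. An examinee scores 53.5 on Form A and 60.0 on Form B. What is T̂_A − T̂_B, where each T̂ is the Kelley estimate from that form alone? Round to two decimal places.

-8.05

T̂_A = 0.685(53.5) + 0.315(43.4) = 50.3185
T̂_B = 0.924(60.0) + 0.076(38.5) = 58.3660
T̂_A − T̂_B = -8.0475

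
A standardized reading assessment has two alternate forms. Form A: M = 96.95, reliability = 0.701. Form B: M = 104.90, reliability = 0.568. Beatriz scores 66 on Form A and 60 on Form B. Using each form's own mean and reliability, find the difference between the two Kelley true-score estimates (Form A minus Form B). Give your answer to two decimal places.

T̂_A = 0.701(66) + 0.299(96.95) = 75.2541
T̂_B = 0.568(60) + 0.432(104.90) = 79.3968
T̂_A − T̂_B = -4.1428

-4.14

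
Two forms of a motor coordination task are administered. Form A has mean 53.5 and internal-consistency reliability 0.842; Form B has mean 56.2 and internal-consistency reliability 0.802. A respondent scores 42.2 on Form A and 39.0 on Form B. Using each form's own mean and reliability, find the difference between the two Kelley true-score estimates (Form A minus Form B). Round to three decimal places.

1.580

T̂_A = 0.842(42.2) + 0.158(53.5) = 43.98540
T̂_B = 0.802(39.0) + 0.198(56.2) = 42.40560
T̂_A − T̂_B = 1.57980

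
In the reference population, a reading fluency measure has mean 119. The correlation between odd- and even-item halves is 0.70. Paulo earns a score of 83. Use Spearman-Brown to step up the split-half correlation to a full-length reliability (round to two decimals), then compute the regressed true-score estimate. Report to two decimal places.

89.48

Spearman-Brown: ρ = 2r/(1 + r) = 2(0.70)/(1 + 0.70) = 1.400/1.70 = 0.8235 → 0.82
Weight the observed score by reliability and the mean by (1 − reliability): T̂ = 0.82·83 + 0.18·119 = 68.06 + 21.42 = 89.480.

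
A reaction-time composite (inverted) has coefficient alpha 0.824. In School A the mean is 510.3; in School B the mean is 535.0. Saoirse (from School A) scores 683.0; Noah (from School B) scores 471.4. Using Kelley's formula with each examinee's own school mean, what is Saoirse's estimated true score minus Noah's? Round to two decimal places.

170.01

T̂_Saoirse = 0.824(683.0) + 0.176(510.3) = 652.6048
T̂_Noah = 0.824(471.4) + 0.176(535.0) = 482.5936
Difference = 652.6048 − 482.5936 = 170.0112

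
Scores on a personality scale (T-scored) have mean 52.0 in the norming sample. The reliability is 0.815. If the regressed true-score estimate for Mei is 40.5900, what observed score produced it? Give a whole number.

T̂ = ρX + (1 − ρ)μ  ⇒  X = (T̂ − (1 − ρ)μ) / ρ
X = (40.5900 − 0.185 × 52.0) / 0.815 = (40.5900 − 9.6200) / 0.815 = 30.9700 / 0.815 = 38.00

38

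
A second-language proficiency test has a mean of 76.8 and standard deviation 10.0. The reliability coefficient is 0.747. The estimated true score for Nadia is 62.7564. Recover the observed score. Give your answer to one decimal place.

T̂ = ρX + (1 − ρ)μ  ⇒  X = (T̂ − (1 − ρ)μ) / ρ
X = (62.7564 − 0.253 × 76.8) / 0.747 = (62.7564 − 19.4304) / 0.747 = 43.3260 / 0.747 = 58.000

58.0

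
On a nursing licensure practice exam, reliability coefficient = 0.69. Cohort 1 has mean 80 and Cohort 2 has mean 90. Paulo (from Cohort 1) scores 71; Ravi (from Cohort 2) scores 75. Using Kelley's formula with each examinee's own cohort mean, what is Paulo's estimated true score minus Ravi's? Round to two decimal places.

-5.86

T̂_Paulo = 0.69(71) + 0.31(80) = 73.7900
T̂_Ravi = 0.69(75) + 0.31(90) = 79.6500
Difference = 73.7900 − 79.6500 = -5.8600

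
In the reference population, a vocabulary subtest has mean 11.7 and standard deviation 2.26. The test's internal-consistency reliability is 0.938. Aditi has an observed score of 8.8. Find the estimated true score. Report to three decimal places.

T̂ = 0.938(8.8) + 0.062(11.7) = 8.2544 + 0.7254 = 8.9798 → 8.980

8.980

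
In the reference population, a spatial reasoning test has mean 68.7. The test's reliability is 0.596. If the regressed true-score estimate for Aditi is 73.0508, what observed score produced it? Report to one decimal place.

76.0

T̂ = ρX + (1 − ρ)μ  ⇒  X = (T̂ − (1 − ρ)μ) / ρ
X = (73.0508 − 0.404 × 68.7) / 0.596 = (73.0508 − 27.7548) / 0.596 = 45.2960 / 0.596 = 76.000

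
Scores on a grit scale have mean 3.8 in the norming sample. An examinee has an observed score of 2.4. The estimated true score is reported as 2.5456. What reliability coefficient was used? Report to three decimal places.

T̂ = ρX + (1 − ρ)μ  ⇒  T̂ − μ = ρ(X − μ)
ρ = (T̂ − μ)/(X − μ) = (2.5456 − 3.8) / (2.4 − 3.8) = -1.2544 / -1.4 = 0.89600

0.896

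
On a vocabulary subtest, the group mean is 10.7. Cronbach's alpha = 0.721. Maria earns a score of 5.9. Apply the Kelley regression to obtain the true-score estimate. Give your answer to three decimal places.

T̂ = 0.721(5.9) + 0.279(10.7) = 4.2539 + 2.9853 = 7.2392 → 7.239

7.239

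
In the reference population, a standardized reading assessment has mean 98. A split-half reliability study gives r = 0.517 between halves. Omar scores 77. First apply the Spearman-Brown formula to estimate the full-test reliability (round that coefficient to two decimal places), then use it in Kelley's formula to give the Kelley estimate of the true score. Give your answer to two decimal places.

Spearman-Brown: ρ = 2r/(1 + r) = 2(0.517)/(1 + 0.517) = 1.0340/1.517 = 0.6816 → 0.68
T̂ = 0.68(77) + 0.32(98) = 52.36 + 31.36 = 83.720 → 83.72

83.72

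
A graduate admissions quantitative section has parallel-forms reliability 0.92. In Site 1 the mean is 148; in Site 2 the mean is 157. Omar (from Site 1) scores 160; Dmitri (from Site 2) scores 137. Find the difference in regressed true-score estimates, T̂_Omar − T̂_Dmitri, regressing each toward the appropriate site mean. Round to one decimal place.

20.4

T̂_Omar = 0.92(160) + 0.08(148) = 159.040
T̂_Dmitri = 0.92(137) + 0.08(157) = 138.600
Difference = 159.040 − 138.600 = 20.440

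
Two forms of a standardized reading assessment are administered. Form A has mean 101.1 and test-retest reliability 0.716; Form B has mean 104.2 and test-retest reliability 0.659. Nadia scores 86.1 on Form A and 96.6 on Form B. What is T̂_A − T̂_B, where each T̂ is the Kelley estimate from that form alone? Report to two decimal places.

T̂_A = 0.716(86.1) + 0.284(101.1) = 90.3600
T̂_B = 0.659(96.6) + 0.341(104.2) = 99.1916
T̂_A − T̂_B = -8.8316

-8.83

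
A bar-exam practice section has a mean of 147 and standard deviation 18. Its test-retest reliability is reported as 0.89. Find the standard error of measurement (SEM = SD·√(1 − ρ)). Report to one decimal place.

SEM = SD · √(1 − ρ) = 18 × √0.11 = 18 × 0.3317 = 5.970

6.0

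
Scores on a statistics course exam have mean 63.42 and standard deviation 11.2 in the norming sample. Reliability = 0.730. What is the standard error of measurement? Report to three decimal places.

SEM = SD · √(1 − ρ) = 11.2 × √0.270 = 11.2 × 0.5196 = 5.8197

5.820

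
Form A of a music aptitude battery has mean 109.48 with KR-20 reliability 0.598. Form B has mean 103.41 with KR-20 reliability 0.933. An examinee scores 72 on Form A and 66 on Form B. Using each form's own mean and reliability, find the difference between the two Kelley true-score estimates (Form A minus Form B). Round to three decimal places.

T̂_A = 0.598(72) + 0.402(109.48) = 87.06696
T̂_B = 0.933(66) + 0.067(103.41) = 68.50647
T̂_A − T̂_B = 18.56049

18.560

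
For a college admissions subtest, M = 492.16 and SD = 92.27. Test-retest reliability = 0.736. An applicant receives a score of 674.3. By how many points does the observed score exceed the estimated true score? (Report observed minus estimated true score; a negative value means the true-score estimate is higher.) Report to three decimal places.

T̂ = 0.736(674.3) + 0.264(492.16) = 496.2848 + 129.93024 = 626.21504 → 626.2150
X − T̂ = 674.3 − 626.2150 = 48.0850 → 48.085

48.085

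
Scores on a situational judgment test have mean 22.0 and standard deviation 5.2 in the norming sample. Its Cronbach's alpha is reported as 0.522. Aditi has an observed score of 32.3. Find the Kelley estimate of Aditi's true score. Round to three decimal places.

27.377

T̂ = ρX + (1 − ρ)μ
  = 0.522 × 32.3 + 0.478 × 22.0
  = 16.8606 + 10.5160
  = 27.3766
  ≈ 27.377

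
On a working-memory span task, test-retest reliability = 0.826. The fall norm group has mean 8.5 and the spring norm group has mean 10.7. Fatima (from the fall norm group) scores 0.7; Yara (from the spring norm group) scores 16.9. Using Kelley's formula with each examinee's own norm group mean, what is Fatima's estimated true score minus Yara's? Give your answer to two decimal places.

-13.76

T̂_Fatima = 0.826(0.7) + 0.174(8.5) = 2.0572
T̂_Yara = 0.826(16.9) + 0.174(10.7) = 15.8212
Difference = 2.0572 − 15.8212 = -13.7640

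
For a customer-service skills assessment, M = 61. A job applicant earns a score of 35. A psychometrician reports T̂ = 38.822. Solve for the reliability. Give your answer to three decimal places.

T̂ = ρX + (1 − ρ)μ  ⇒  T̂ − μ = ρ(X − μ)
ρ = (T̂ − μ)/(X − μ) = (38.822 − 61) / (35 − 61) = -22.178 / -26.0 = 0.85300

0.853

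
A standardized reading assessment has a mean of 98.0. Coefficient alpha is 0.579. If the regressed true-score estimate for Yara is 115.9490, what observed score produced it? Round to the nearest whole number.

T̂ = ρX + (1 − ρ)μ  ⇒  X = (T̂ − (1 − ρ)μ) / ρ
X = (115.9490 − 0.421 × 98.0) / 0.579 = (115.9490 − 41.2580) / 0.579 = 74.6910 / 0.579 = 129.00

129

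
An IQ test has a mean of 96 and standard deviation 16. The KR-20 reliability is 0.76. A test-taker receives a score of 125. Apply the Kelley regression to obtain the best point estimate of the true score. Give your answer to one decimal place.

118.0

T̂ = 0.76(125) + 0.24(96) = 95.00 + 23.04 = 118.04 → 118.0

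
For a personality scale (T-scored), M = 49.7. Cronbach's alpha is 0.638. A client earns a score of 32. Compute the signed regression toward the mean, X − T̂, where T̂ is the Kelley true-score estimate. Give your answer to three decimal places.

T̂ = ρX + (1 − ρ)μ
  = 0.638 × 32 + 0.362 × 49.7
  = 20.416 + 17.9914
  = 38.40740
  ≈ 38.4074
X − T̂ = 32 − 38.4074 = -6.4074 → -6.407

-6.407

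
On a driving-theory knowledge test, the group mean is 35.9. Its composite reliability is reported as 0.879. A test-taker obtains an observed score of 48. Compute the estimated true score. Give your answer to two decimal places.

46.54

T̂ = 0.879(48) + 0.121(35.9) = 42.192 + 4.3439 = 46.536 → 46.54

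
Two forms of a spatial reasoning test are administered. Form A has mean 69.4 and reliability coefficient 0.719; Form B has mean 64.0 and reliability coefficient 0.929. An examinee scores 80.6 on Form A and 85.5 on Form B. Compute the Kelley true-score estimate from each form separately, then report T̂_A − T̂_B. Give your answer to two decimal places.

-6.52

T̂_A = 0.719(80.6) + 0.281(69.4) = 77.4528
T̂_B = 0.929(85.5) + 0.071(64.0) = 83.9735
T̂_A − T̂_B = -6.5207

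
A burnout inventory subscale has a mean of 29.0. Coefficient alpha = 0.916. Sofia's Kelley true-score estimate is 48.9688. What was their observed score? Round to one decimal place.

T̂ = ρX + (1 − ρ)μ  ⇒  X = (T̂ − (1 − ρ)μ) / ρ
X = (48.9688 − 0.084 × 29.0) / 0.916 = (48.9688 − 2.4360) / 0.916 = 46.5328 / 0.916 = 50.800

50.8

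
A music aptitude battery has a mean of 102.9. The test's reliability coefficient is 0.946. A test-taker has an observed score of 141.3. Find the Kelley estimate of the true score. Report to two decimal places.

139.23

Kelley's formula gives T̂ = 0.946·141.3 + 0.054·102.9 = 133.6698 + 5.5566 = 139.226.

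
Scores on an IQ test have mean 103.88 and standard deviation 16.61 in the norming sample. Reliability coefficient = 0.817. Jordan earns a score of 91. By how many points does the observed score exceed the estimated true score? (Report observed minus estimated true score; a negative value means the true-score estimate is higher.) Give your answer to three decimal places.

T̂ = ρX + (1 − ρ)μ
  = 0.817 × 91 + 0.183 × 103.88
  = 74.347 + 19.01004
  = 93.35704
  ≈ 93.3570
X − T̂ = 91 − 93.3570 = -2.3570 → -2.357

-2.357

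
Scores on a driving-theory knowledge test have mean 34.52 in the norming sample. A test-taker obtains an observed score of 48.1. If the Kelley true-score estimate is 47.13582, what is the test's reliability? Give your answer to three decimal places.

0.929

T̂ = ρX + (1 − ρ)μ  ⇒  T̂ − μ = ρ(X − μ)
ρ = (T̂ − μ)/(X − μ) = (47.13582 − 34.52) / (48.1 − 34.52) = 12.61582 / 13.58 = 0.92900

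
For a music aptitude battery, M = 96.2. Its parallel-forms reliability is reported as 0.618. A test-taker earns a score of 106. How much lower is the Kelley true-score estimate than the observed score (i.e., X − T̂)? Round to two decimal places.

3.74

T̂ = 0.618(106) + 0.382(96.2) = 65.508 + 36.7484 = 102.2564 → 102.256
X − T̂ = 106 − 102.256 = 3.744 → 3.74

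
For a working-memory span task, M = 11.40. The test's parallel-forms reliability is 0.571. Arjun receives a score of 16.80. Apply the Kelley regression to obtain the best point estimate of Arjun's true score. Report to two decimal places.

Kelley's formula gives T̂ = 0.571·16.80 + 0.429·11.40 = 9.59280 + 4.89060 = 14.483.

14.48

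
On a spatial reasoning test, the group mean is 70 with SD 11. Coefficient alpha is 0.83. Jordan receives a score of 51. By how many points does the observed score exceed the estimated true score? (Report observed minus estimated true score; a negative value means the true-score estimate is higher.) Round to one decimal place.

-3.2

Weight the observed score by reliability and the mean by (1 − reliability): T̂ = 0.83·51 + 0.17·70 = 42.33 + 11.90 = 54.230.
X − T̂ = 51 − 54.23 = -3.23 → -3.2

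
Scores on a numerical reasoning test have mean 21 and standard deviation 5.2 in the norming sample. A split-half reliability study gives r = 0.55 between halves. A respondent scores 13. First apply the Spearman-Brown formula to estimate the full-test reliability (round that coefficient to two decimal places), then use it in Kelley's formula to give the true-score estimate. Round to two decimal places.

15.32

Spearman-Brown: ρ = 2r/(1 + r) = 2(0.55)/(1 + 0.55) = 1.100/1.55 = 0.7097 → 0.71
T̂ = ρX + (1 − ρ)μ
  = 0.71 × 13 + 0.29 × 21
  = 9.23 + 6.09
  = 15.320
  ≈ 15.32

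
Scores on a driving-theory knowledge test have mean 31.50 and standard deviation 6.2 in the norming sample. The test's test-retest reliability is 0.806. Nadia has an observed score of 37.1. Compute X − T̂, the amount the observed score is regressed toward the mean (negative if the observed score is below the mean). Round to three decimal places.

T̂ = ρX + (1 − ρ)μ
  = 0.806 × 37.1 + 0.194 × 31.50
  = 29.9026 + 6.11100
  = 36.01360
  ≈ 36.0136
X − T̂ = 37.1 − 36.0136 = 1.0864 → 1.086

1.086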